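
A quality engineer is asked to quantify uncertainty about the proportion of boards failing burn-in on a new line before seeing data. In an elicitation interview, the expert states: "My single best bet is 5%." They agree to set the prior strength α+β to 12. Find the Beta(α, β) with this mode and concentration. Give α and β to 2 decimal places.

α = 1.50, β = 10.50

For α,β > 1 the Beta mode is (α−1)/(α+β−2). With α+β = 12, the mode is (α−1)/10.
Set (α−1)/10 = 0.05 → α = 1 + 0.05·10 = 1.50.
β = 12 − α = 10.50.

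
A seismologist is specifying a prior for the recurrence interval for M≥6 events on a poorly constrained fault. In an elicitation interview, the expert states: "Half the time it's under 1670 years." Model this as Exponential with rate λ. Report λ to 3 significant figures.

Exponential median = ln 2 / λ, so λ = ln 2 / 1670.0 = 0.000415.

λ ≈ 0.000415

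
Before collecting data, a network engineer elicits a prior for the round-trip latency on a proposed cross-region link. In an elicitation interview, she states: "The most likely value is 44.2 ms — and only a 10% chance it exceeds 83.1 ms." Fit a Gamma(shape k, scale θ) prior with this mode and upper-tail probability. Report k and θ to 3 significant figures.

k ≈ 5.79, θ ≈ 9.22

Gamma(k,θ) with k>1 has mode (k−1)θ, so θ = 44.2/(k−1).
Need P(X < 83.1) = 0.9 with θ tied to k this way. Start at k = 2, θ = 44.2: P(X<83.1) ≈ 0.561.
Too low — raise k to concentrate. Iterating converges to k ≈ 5.79.
Then θ = 44.2/(5.79−1) ≈ 9.22.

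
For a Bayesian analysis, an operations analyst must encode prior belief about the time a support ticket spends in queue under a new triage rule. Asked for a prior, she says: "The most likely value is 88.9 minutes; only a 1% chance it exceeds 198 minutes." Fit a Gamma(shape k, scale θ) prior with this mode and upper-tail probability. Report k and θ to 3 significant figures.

k ≈ 8.5, θ ≈ 11.9

Gamma(k,θ) with k>1 has mode (k−1)θ, so θ = 88.9/(k−1).
Need P(X < 198) = 0.99 with θ tied to k this way. Start at k = 2, θ = 88.9: P(X<198) ≈ 0.652.
Too low — raise k to concentrate. Iterating converges to k ≈ 8.5.
Then θ = 88.9/(8.5−1) ≈ 11.9.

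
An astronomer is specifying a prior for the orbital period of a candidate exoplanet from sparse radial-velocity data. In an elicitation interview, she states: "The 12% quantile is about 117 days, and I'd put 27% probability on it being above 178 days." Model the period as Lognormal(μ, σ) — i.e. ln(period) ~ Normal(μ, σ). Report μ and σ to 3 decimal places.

μ ≈ 5.038, σ ≈ 0.235

If T ~ Lognormal(μ,σ) then ln T ~ Normal(μ,σ), so the p-quantile of ln T is μ + z_p·σ.
ln(117) = 4.762 and ln(178) = 5.182; z_{0.12} = -1.175, z_{0.73} = 0.6128.
σ = (5.182 − 4.762)/(0.6128 − (-1.175)) = 0.235.
μ = 4.762 − (-1.175)·0.235 = 5.038.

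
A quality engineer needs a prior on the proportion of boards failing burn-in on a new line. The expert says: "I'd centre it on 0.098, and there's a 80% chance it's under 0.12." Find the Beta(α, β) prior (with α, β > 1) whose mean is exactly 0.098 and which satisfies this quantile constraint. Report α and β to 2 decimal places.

α ≈ 11.73, β ≈ 107.94

With mean 0.098 fixed, write α = 0.098s, β = 0.902s where s = α+β.
Need P(θ < 0.12) = 0.8 under Beta(0.098s, 0.902s). Normal approximation: (q−m)/√(m(1−m)/s) ≈ z_{0.8} = 0.842, so s ≈ 0.098·0.902·(0.842)²/(0.12−0.098)² = 129.4.
At s = 129.4: P(θ<0.12) ≈ 0.808. Adjusting to match 0.8 gives s ≈ 119.67.
So α = 0.098·119.67 ≈ 11.73, β = 0.902·119.67 ≈ 107.94.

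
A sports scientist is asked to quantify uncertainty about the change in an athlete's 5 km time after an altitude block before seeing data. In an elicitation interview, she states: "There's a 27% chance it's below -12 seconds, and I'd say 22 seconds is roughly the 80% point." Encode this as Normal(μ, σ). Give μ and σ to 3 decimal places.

μ = 2.326, σ = 23.377

For Normal(μ,σ), the p-quantile is μ + z_p·σ. Here z_{0.27} = -0.6128, z_{0.8} = 0.8416.
So -12 = μ − 0.6128σ and 22 = μ + 0.8416σ.
Subtracting: σ = (22 − -12)/(0.8416 − (-0.6128)) = 23.377.
Then μ = -12 − (-0.6128)·23.377 = 2.326.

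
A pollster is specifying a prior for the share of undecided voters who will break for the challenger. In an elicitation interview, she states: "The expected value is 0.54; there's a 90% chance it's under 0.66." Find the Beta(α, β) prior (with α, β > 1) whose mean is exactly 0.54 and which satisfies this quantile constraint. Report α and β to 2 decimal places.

α ≈ 14.95, β ≈ 12.73

With mean 0.54 fixed, write α = 0.54s, β = 0.46s where s = α+β.
Need P(θ < 0.66) = 0.9 under Beta(0.54s, 0.46s). Normal approximation: (q−m)/√(m(1−m)/s) ≈ z_{0.9} = 1.28, so s ≈ 0.54·0.46·(1.28)²/(0.66−0.54)² = 28.3.
At s = 28.3: P(θ<0.66) ≈ 0.903. Adjusting to match 0.9 gives s ≈ 27.68.
So α = 0.54·27.68 ≈ 14.95, β = 0.46·27.68 ≈ 12.73.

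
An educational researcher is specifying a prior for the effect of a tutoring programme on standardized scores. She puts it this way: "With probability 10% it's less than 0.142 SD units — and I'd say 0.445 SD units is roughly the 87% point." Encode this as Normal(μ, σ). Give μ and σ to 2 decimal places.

For Normal(μ,σ), the p-quantile is μ + z_p·σ. Here z_{0.1} = -1.282, z_{0.87} = 1.126.
So 0.142 = μ − 1.282σ and 0.445 = μ + 1.126σ.
Subtracting: σ = (0.445 − 0.142)/(1.126 − (-1.282)) = 0.13.
Then μ = 0.142 − (-1.282)·0.13 = 0.30.

μ = 0.30, σ = 0.13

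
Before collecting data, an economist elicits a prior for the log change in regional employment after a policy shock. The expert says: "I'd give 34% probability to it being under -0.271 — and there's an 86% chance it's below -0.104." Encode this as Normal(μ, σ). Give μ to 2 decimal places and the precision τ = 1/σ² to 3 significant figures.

μ = -0.22, τ = 79.9

For Normal(μ,σ), the p-quantile is μ + z_p·σ. Here z_{0.34} = -0.4125, z_{0.86} = 1.08.
So -0.271 = μ − 0.4125σ and -0.104 = μ + 1.08σ.
Subtracting: σ = (-0.104 − -0.271)/(1.08 − (-0.4125)) = 0.11.
Then μ = -0.271 − (-0.4125)·0.11 = -0.22.
Precision τ = 1/σ² = 1/0.1119² = 79.9.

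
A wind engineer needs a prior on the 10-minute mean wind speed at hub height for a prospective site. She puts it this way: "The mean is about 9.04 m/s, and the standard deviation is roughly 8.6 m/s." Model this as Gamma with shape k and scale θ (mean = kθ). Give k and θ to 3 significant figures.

For Gamma(k, scale θ): mean = kθ, variance = kθ², so CV = 1/√k.
CV = SD/mean = 8.6/9.04 = 0.9513, hence k = 1/CV² = 1.1.
Then θ = mean/k = 9.04/1.1 = 8.18.

k ≈ 1.1, θ ≈ 8.18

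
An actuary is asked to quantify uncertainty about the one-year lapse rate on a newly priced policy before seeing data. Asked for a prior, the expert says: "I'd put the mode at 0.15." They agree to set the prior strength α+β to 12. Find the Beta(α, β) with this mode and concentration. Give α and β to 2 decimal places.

α = 2.50, β = 9.50

For α,β > 1 the Beta mode is (α−1)/(α+β−2). With α+β = 12, the mode is (α−1)/10.
Set (α−1)/10 = 0.15 → α = 1 + 0.15·10 = 2.50.
β = 12 − α = 9.50.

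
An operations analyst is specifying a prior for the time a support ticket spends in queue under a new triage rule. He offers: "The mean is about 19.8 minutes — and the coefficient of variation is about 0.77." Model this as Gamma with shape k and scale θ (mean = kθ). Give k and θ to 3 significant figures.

For Gamma(k, scale θ): mean = kθ, variance = kθ², so CV = 1/√k.
CV = 0.77, hence k = 1/CV² = 1.69.
Then θ = mean/k = 19.8/1.69 = 11.7.

k ≈ 1.69, θ ≈ 11.7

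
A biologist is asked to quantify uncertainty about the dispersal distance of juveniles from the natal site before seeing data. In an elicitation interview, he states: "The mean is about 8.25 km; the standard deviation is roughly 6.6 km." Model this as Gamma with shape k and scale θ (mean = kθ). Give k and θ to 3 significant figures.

For Gamma(k, scale θ): mean = kθ, variance = kθ², so CV = 1/√k.
CV = SD/mean = 6.6/8.25 = 0.8, hence k = 1/CV² = 1.56.
Then θ = mean/k = 8.25/1.56 = 5.28.

k ≈ 1.56, θ ≈ 5.28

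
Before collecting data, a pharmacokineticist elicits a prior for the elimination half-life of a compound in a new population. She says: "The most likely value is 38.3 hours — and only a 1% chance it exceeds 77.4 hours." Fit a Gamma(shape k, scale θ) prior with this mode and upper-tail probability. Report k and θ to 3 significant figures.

k ≈ 10.9, θ ≈ 3.87

Gamma(k,θ) with k>1 has mode (k−1)θ, so θ = 38.3/(k−1).
Need P(X < 77.4) = 0.99 with θ tied to k this way. Start at k = 2, θ = 38.3: P(X<77.4) ≈ 0.600.
Too low — raise k to concentrate. Iterating converges to k ≈ 10.9.
Then θ = 38.3/(10.9−1) ≈ 3.87.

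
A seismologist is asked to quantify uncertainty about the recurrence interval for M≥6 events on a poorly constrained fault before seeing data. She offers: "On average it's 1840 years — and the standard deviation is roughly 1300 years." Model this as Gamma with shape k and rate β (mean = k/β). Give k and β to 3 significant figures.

k ≈ 2, β ≈ 0.00109

For Gamma(k, rate β): mean = k/β, variance = k/β², so CV = 1/√k.
CV = SD/mean = 1300/1840 = 0.7065, hence k = 1/CV² = 2.
Then β = k/mean = 2/1840 = 0.00109.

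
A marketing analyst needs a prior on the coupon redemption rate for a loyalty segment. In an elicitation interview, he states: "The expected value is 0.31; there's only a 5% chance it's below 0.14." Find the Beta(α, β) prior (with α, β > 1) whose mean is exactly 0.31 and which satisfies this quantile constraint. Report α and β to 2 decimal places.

With mean 0.31 fixed, write α = 0.31s, β = 0.69s where s = α+β.
Need P(θ < 0.14) = 0.05 under Beta(0.31s, 0.69s). Normal approximation: (q−m)/√(m(1−m)/s) ≈ z_{0.05} = -1.64, so s ≈ 0.31·0.69·(-1.64)²/(0.14−0.31)² = 20.0.
At s = 20.0: P(θ<0.14) ≈ 0.032. Adjusting to match 0.05 gives s ≈ 16.05.
So α = 0.31·16.05 ≈ 4.98, β = 0.69·16.05 ≈ 11.07.

α ≈ 4.98, β ≈ 11.07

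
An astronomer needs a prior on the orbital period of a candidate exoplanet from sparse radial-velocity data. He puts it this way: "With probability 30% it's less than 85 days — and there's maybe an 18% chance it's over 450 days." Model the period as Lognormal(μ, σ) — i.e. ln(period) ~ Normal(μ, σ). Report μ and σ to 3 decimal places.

μ ≈ 5.050, σ ≈ 1.158

If T ~ Lognormal(μ,σ) then ln T ~ Normal(μ,σ), so the p-quantile of ln T is μ + z_p·σ.
ln(85) = 4.443 and ln(450) = 6.109; z_{0.3} = -0.5244, z_{0.82} = 0.9154.
σ = (6.109 − 4.443)/(0.9154 − (-0.5244)) = 1.158.
μ = 4.443 − (-0.5244)·1.158 = 5.050.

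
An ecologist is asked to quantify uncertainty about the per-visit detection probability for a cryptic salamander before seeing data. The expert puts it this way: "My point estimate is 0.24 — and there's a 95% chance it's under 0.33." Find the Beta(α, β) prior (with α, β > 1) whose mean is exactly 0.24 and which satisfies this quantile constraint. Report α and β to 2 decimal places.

α ≈ 15.90, β ≈ 50.37

With mean 0.24 fixed, write α = 0.24s, β = 0.76s where s = α+β.
Need P(θ < 0.33) = 0.95 under Beta(0.24s, 0.76s). Normal approximation: (q−m)/√(m(1−m)/s) ≈ z_{0.95} = 1.64, so s ≈ 0.24·0.76·(1.64)²/(0.33−0.24)² = 60.9.
At s = 60.9: P(θ<0.33) ≈ 0.943. Adjusting to match 0.95 gives s ≈ 66.27.
So α = 0.24·66.27 ≈ 15.90, β = 0.76·66.27 ≈ 50.37.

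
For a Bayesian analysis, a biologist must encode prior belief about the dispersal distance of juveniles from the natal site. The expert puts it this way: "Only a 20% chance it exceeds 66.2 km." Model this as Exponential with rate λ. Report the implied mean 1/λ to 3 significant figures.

P(T > 66.2) = e^(−λ·66.2) = 0.2, so λ = −ln(0.2)/66.2 = 0.0243.
Mean = 1/λ = 41.1 km.

mean ≈ 41.1 km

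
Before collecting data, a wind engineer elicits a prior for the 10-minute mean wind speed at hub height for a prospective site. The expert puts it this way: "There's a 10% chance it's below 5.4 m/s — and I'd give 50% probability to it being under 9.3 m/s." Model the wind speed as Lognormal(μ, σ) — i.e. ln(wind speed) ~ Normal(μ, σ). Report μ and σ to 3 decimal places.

μ ≈ 2.230, σ ≈ 0.424

If T ~ Lognormal(μ,σ) then ln T ~ Normal(μ,σ), so the p-quantile of ln T is μ + z_p·σ.
ln(5.4) = 1.686 and ln(9.3) = 2.23; z_{0.1} = -1.282, z_{0.5} = 0.
σ = (2.23 − 1.686)/(0 − (-1.282)) = 0.424.
μ = 1.686 − (-1.282)·0.424 = 2.230.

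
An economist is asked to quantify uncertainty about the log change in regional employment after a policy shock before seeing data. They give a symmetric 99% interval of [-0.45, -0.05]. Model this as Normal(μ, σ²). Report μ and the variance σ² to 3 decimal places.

μ = -0.250, σ² = 0.006

A symmetric 99% interval runs μ ± z·σ with z = 2.576.
Half-width = 0.2, so σ = 0.2/2.576 = 0.0776 and σ² = 0.006.
μ is the interval midpoint, -0.250.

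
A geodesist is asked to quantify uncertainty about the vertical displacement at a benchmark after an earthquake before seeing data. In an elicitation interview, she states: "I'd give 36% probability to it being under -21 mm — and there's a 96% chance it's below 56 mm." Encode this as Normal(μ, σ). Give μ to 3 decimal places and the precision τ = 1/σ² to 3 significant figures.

μ = -7.913, τ = 0.00075

The p-quantile of Normal(μ,σ) is μ + z_p·σ, with z_{0.36} = -0.3585 and z_{0.96} = 1.751.
Eliminate σ: μ = (z₂·x₁ − z₁·x₂)/(z₂ − z₁) = (1.751·-21 − (-0.3585)·56)/2.109 = -7.913.
Then σ = (x₂ − x₁)/(z₂ − z₁) = (56 − -21)/2.109 = 36.508.
Precision τ = 1/σ² = 1/36.51² = 0.00075.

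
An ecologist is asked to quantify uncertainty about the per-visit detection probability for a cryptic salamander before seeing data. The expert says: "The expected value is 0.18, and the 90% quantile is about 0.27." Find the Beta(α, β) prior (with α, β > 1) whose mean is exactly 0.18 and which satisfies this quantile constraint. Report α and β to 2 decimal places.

With mean 0.18 fixed, write α = 0.18s, β = 0.82s where s = α+β.
Need P(θ < 0.27) = 0.9 under Beta(0.18s, 0.82s). Normal approximation: (q−m)/√(m(1−m)/s) ≈ z_{0.9} = 1.28, so s ≈ 0.18·0.82·(1.28)²/(0.27−0.18)² = 29.9.
At s = 29.9: P(θ<0.27) ≈ 0.894. Adjusting to match 0.9 gives s ≈ 31.95.
So α = 0.18·31.95 ≈ 5.75, β = 0.82·31.95 ≈ 26.20.

α ≈ 5.75, β ≈ 26.20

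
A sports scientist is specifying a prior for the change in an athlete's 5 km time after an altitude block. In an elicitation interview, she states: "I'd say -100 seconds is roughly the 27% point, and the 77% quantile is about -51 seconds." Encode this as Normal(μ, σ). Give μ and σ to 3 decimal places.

μ = -77.784, σ = 36.252

The p-quantile of Normal(μ,σ) is μ + z_p·σ, with z_{0.27} = -0.6128 and z_{0.77} = 0.7388.
Eliminate σ: μ = (z₂·x₁ − z₁·x₂)/(z₂ − z₁) = (0.7388·-100 − (-0.6128)·-51)/1.352 = -77.784.
Then σ = (x₂ − x₁)/(z₂ − z₁) = (-51 − -100)/1.352 = 36.252.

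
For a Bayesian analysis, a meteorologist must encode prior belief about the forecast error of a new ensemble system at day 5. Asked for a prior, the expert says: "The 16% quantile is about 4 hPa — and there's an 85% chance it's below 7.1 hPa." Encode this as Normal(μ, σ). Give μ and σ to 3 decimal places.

For Normal(μ,σ), the p-quantile is μ + z_p·σ. Here z_{0.16} = -0.9945, z_{0.85} = 1.036.
So 4 = μ − 0.9945σ and 7.1 = μ + 1.036σ.
Subtracting: σ = (7.1 − 4)/(1.036 − (-0.9945)) = 1.526.
Then μ = 4 − (-0.9945)·1.526 = 5.518.

μ = 5.518, σ = 1.526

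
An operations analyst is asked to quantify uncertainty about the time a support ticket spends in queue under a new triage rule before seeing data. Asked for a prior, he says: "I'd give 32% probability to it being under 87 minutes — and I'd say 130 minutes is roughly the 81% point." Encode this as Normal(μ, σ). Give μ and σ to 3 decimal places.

μ = 101.946, σ = 31.956

For Normal(μ,σ), the p-quantile is μ + z_p·σ. Here z_{0.32} = -0.4677, z_{0.81} = 0.8779.
So 87 = μ − 0.4677σ and 130 = μ + 0.8779σ.
Subtracting: σ = (130 − 87)/(0.8779 − (-0.4677)) = 31.956.
Then μ = 87 − (-0.4677)·31.956 = 101.946.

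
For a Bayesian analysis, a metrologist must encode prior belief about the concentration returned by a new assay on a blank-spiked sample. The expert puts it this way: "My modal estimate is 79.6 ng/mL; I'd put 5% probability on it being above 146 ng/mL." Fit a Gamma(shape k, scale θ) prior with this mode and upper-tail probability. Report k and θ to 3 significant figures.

k ≈ 8.57, θ ≈ 10.5

Gamma(k,θ) with k>1 has mode (k−1)θ, so θ = 79.6/(k−1).
Need P(X < 146) = 0.95 with θ tied to k this way. Start at k = 2, θ = 79.6: P(X<146) ≈ 0.547.
Too low — raise k to concentrate. Iterating converges to k ≈ 8.57.
Then θ = 79.6/(8.57−1) ≈ 10.5.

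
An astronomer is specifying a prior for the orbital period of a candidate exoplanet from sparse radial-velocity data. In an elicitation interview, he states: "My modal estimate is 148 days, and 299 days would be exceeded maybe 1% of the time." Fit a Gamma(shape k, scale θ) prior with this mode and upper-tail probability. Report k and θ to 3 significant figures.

Gamma(k,θ) with k>1 has mode (k−1)θ, so θ = 148/(k−1).
Need P(X < 299) = 0.99 with θ tied to k this way. Start at k = 2, θ = 148: P(X<299) ≈ 0.599.
Too low — raise k to concentrate. Iterating converges to k ≈ 10.9.
Then θ = 148/(10.9−1) ≈ 14.9.

k ≈ 10.9, θ ≈ 14.9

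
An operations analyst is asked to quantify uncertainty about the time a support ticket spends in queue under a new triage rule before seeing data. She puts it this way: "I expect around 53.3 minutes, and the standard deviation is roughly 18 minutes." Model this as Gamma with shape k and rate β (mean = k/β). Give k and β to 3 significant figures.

k ≈ 8.77, β ≈ 0.165

For Gamma(k, rate β): mean = k/β, variance = k/β², so CV = 1/√k.
CV = SD/mean = 18/53.3 = 0.3377, hence k = 1/CV² = 8.77.
Then β = k/mean = 8.77/53.3 = 0.165.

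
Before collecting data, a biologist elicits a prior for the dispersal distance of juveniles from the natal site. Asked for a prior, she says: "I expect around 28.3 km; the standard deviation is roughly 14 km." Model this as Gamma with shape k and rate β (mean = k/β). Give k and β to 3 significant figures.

k ≈ 4.09, β ≈ 0.144

For Gamma(k, rate β): mean = k/β, variance = k/β², so CV = 1/√k.
CV = SD/mean = 14/28.3 = 0.4947, hence k = 1/CV² = 4.09.
Then β = k/mean = 4.09/28.3 = 0.144.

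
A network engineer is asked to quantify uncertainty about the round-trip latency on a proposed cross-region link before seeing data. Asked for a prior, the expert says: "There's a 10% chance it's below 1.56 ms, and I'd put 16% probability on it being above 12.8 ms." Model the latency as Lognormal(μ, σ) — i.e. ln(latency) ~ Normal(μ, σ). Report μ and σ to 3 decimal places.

If T ~ Lognormal(μ,σ) then ln T ~ Normal(μ,σ), so the p-quantile of ln T is μ + z_p·σ.
ln(1.56) = 0.4447 and ln(12.8) = 2.549; z_{0.1} = -1.282, z_{0.84} = 0.9945.
σ = (2.549 − 0.4447)/(0.9945 − (-1.282)) = 0.925.
μ = 0.4447 − (-1.282)·0.925 = 1.630.

μ ≈ 1.630, σ ≈ 0.925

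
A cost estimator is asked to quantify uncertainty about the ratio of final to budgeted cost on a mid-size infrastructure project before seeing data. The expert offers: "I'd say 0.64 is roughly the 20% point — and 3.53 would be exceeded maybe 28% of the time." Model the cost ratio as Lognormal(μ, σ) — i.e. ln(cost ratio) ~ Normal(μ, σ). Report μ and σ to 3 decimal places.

If T ~ Lognormal(μ,σ) then ln T ~ Normal(μ,σ), so the p-quantile of ln T is μ + z_p·σ.
ln(0.64) = -0.4463 and ln(3.53) = 1.261; z_{0.2} = -0.8416, z_{0.72} = 0.5828.
σ = (1.261 − -0.4463)/(0.5828 − (-0.8416)) = 1.199.
μ = -0.4463 − (-0.8416)·1.199 = 0.563.

μ ≈ 0.563, σ ≈ 1.199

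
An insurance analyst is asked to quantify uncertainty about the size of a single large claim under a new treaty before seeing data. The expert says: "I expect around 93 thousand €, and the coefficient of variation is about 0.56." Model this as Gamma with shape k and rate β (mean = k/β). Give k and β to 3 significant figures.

k ≈ 3.19, β ≈ 0.0343

For Gamma(k, rate β): mean = k/β, variance = k/β², so CV = 1/√k.
CV = 0.56, hence k = 1/CV² = 3.19.
Then β = k/mean = 3.19/93 = 0.0343.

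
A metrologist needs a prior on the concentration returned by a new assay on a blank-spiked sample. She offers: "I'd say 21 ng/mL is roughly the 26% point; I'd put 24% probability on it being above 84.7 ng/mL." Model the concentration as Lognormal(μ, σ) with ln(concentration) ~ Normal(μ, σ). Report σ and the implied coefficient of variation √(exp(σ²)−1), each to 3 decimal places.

If T ~ Lognormal(μ,σ) then ln T ~ Normal(μ,σ), so the p-quantile of ln T is μ + z_p·σ.
ln(21) = 3.045 and ln(84.7) = 4.439; z_{0.26} = -0.6433, z_{0.76} = 0.7063.
σ = (4.439 − 3.045)/(0.7063 − (-0.6433)) = 1.033.
μ = 3.045 − (-0.6433)·1.033 = 3.709.
CV = √(exp(σ²)−1) = √(exp(1.0677)−1) = 1.382.

σ ≈ 1.033, CV ≈ 1.382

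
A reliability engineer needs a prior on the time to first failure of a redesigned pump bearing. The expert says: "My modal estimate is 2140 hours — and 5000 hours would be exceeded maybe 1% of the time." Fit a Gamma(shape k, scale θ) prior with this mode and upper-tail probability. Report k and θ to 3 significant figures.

Gamma(k,θ) with k>1 has mode (k−1)θ, so θ = 2140/(k−1).
Need P(X < 5000) = 0.99 with θ tied to k this way. Start at k = 2, θ = 2140: P(X<5000) ≈ 0.677.
Too low — raise k to concentrate. Iterating converges to k ≈ 7.61.
Then θ = 2140/(7.61−1) ≈ 324.

k ≈ 7.61, θ ≈ 324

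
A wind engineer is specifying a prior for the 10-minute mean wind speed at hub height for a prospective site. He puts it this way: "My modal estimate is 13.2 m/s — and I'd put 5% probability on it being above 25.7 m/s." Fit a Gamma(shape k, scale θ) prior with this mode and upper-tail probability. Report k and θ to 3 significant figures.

k ≈ 7.25, θ ≈ 2.11

Gamma(k,θ) with k>1 has mode (k−1)θ, so θ = 13.2/(k−1).
Need P(X < 25.7) = 0.95 with θ tied to k this way. Start at k = 2, θ = 13.2: P(X<25.7) ≈ 0.579.
Too low — raise k to concentrate. Iterating converges to k ≈ 7.25.
Then θ = 13.2/(7.25−1) ≈ 2.11.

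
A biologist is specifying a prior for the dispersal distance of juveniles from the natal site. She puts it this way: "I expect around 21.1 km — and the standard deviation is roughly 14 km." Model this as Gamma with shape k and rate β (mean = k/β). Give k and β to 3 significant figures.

For Gamma(k, rate β): mean = k/β, variance = k/β², so CV = 1/√k.
CV = SD/mean = 14/21.1 = 0.6635, hence k = 1/CV² = 2.27.
Then β = k/mean = 2.27/21.1 = 0.108.

k ≈ 2.27, β ≈ 0.108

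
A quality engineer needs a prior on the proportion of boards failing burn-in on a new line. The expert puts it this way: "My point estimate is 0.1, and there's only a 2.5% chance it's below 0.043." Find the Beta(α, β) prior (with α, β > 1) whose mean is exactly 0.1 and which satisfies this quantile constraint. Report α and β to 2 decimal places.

α ≈ 7.39, β ≈ 66.55

With mean 0.1 fixed, write α = 0.1s, β = 0.9s where s = α+β.
Need P(θ < 0.043) = 0.025 under Beta(0.1s, 0.9s). Normal approximation: (q−m)/√(m(1−m)/s) ≈ z_{0.025} = -1.96, so s ≈ 0.1·0.9·(-1.96)²/(0.043−0.1)² = 106.4.
At s = 106.4: P(θ<0.043) ≈ 0.008. Adjusting to match 0.025 gives s ≈ 73.94.
So α = 0.1·73.94 ≈ 7.39, β = 0.9·73.94 ≈ 66.55.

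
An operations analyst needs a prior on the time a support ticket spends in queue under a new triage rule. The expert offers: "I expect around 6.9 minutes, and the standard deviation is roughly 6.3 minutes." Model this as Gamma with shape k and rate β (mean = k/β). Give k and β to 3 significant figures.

k ≈ 1.2, β ≈ 0.174

For Gamma(k, rate β): mean = k/β, variance = k/β², so CV = 1/√k.
CV = SD/mean = 6.3/6.9 = 0.913, hence k = 1/CV² = 1.2.
Then β = k/mean = 1.2/6.9 = 0.174.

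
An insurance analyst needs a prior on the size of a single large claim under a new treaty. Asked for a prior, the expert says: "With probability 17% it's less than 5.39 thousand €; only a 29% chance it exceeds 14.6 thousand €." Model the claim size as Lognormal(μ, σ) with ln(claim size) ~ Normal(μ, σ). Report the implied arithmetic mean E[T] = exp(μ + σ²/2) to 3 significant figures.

E[T] ≈ 12.6 thousand €

If T ~ Lognormal(μ,σ) then ln T ~ Normal(μ,σ), so the p-quantile of ln T is μ + z_p·σ.
ln(5.39) = 1.685 and ln(14.6) = 2.681; z_{0.17} = -0.9542, z_{0.71} = 0.5534.
σ = (2.681 − 1.685)/(0.5534 − (-0.9542)) = 0.661.
μ = 1.685 − (-0.9542)·0.661 = 2.315.
E[T] = exp(μ + σ²/2) = exp(2.315 + 0.2185) = 12.6 thousand €.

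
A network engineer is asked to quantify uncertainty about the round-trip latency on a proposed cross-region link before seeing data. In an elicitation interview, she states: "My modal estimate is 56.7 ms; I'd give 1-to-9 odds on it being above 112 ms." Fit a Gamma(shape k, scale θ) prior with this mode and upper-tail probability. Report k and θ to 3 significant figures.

k ≈ 5.14, θ ≈ 13.7

Gamma(k,θ) with k>1 has mode (k−1)θ, so θ = 56.7/(k−1).
Need P(X < 112) = 0.9 with θ tied to k this way. Start at k = 2, θ = 56.7: P(X<112) ≈ 0.587.
Too low — raise k to concentrate. Iterating converges to k ≈ 5.14.
Then θ = 56.7/(5.14−1) ≈ 13.7.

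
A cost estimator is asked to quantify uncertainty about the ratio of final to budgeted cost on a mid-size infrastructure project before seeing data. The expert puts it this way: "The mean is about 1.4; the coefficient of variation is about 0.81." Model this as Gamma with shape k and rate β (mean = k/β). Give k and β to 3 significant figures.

k ≈ 1.52, β ≈ 1.09

For Gamma(k, rate β): mean = k/β, variance = k/β², so CV = 1/√k.
CV = 0.81, hence k = 1/CV² = 1.52.
Then β = k/mean = 1.52/1.4 = 1.09.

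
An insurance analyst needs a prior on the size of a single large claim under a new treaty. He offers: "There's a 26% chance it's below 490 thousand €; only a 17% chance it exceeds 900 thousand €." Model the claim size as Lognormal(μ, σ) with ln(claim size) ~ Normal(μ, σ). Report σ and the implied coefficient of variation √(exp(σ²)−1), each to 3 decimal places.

σ ≈ 0.381, CV ≈ 0.395

If T ~ Lognormal(μ,σ) then ln T ~ Normal(μ,σ), so the p-quantile of ln T is μ + z_p·σ.
ln(490) = 6.194 and ln(900) = 6.802; z_{0.26} = -0.6433, z_{0.83} = 0.9542.
σ = (6.802 − 6.194)/(0.9542 − (-0.6433)) = 0.381.
μ = 6.194 − (-0.6433)·0.381 = 6.439.
CV = √(exp(σ²)−1) = √(exp(0.1448)−1) = 0.395.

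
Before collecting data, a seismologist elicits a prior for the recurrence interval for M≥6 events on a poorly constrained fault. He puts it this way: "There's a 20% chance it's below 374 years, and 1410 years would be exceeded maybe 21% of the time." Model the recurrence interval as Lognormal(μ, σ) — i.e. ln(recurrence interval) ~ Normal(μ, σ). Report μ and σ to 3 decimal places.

If T ~ Lognormal(μ,σ) then ln T ~ Normal(μ,σ), so the p-quantile of ln T is μ + z_p·σ.
ln(374) = 5.924 and ln(1410) = 7.251; z_{0.2} = -0.8416, z_{0.79} = 0.8064.
σ = (7.251 − 5.924)/(0.8064 − (-0.8416)) = 0.805.
μ = 5.924 − (-0.8416)·0.805 = 6.602.

μ ≈ 6.602, σ ≈ 0.805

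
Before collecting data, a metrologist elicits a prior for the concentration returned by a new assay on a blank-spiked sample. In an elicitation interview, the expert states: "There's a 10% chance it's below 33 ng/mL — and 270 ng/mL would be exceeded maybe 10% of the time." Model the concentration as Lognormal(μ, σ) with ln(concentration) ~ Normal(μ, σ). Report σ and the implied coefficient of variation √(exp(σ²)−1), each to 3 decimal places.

σ ≈ 0.820, CV ≈ 0.979

If T ~ Lognormal(μ,σ) then ln T ~ Normal(μ,σ), so the p-quantile of ln T is μ + z_p·σ.
ln(33) = 3.497 and ln(270) = 5.598; z_{0.1} = -1.282, z_{0.9} = 1.282.
σ = (5.598 − 3.497)/(1.282 − (-1.282)) = 0.820.
μ = 3.497 − (-1.282)·0.820 = 4.547.
CV = √(exp(σ²)−1) = √(exp(0.6725)−1) = 0.979.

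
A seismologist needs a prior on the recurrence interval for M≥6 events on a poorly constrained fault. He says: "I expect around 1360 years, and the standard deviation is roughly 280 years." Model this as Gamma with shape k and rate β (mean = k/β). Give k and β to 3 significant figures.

For Gamma(k, rate β): mean = k/β, variance = k/β², so CV = 1/√k.
CV = SD/mean = 280/1360 = 0.2059, hence k = 1/CV² = 23.6.
Then β = k/mean = 23.6/1360 = 0.0173.

k ≈ 23.6, β ≈ 0.0173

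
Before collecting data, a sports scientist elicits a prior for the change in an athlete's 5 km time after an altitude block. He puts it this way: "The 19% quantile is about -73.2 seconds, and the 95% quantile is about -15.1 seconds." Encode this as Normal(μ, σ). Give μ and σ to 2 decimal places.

μ = -52.98, σ = 23.03

The p-quantile of Normal(μ,σ) is μ + z_p·σ, with z_{0.19} = -0.8779 and z_{0.95} = 1.645.
Eliminate σ: μ = (z₂·x₁ − z₁·x₂)/(z₂ − z₁) = (1.645·-73.2 − (-0.8779)·-15.1)/2.523 = -52.98.
Then σ = (x₂ − x₁)/(z₂ − z₁) = (-15.1 − -73.2)/2.523 = 23.03.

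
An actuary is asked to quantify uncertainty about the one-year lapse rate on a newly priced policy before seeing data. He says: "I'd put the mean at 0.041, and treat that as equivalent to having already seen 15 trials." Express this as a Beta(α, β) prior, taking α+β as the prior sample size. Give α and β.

Under the effective-sample-size interpretation, Beta(α, β) has prior mean α/(α+β) and prior sample size α+β.
So α+β = 15 and α/(α+β) = 0.041, giving α = 0.041·15 = 0.615 and β = 15 − 0.615 = 14.385.

α = 0.615, β = 14.385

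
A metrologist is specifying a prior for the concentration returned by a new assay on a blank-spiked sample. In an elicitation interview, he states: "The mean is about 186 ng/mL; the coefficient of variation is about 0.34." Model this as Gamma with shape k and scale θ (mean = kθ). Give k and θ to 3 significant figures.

For Gamma(k, scale θ): mean = kθ, variance = kθ², so CV = 1/√k.
CV = 0.34, hence k = 1/CV² = 8.65.
Then θ = mean/k = 186/8.65 = 21.5.

k ≈ 8.65, θ ≈ 21.5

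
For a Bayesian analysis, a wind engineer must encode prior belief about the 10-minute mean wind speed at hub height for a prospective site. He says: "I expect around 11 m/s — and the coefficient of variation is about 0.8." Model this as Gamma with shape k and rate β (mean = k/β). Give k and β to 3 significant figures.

k ≈ 1.56, β ≈ 0.142

For Gamma(k, rate β): mean = k/β, variance = k/β², so CV = 1/√k.
CV = 0.8, hence k = 1/CV² = 1.56.
Then β = k/mean = 1.56/11 = 0.142.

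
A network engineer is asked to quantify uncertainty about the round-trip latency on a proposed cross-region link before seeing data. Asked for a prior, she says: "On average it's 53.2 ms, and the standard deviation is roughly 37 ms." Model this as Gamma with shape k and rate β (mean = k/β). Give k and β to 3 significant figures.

k ≈ 2.07, β ≈ 0.0389

For Gamma(k, rate β): mean = k/β, variance = k/β², so CV = 1/√k.
CV = SD/mean = 37/53.2 = 0.6955, hence k = 1/CV² = 2.07.
Then β = k/mean = 2.07/53.2 = 0.0389.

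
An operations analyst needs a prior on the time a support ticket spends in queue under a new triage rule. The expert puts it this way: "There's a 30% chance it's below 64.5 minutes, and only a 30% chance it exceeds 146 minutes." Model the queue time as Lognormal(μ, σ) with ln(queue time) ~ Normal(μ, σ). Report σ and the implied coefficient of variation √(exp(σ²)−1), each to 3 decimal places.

If T ~ Lognormal(μ,σ) then ln T ~ Normal(μ,σ), so the p-quantile of ln T is μ + z_p·σ.
ln(64.5) = 4.167 and ln(146) = 4.984; z_{0.3} = -0.5244, z_{0.7} = 0.5244.
σ = (4.984 − 4.167)/(0.5244 − (-0.5244)) = 0.779.
μ = 4.167 − (-0.5244)·0.779 = 4.575.
CV = √(exp(σ²)−1) = √(exp(0.6067)−1) = 0.913.

σ ≈ 0.779, CV ≈ 0.913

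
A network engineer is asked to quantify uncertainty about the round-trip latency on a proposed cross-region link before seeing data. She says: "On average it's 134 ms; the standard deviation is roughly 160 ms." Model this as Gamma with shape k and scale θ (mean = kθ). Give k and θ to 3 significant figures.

k ≈ 0.701, θ ≈ 191

For Gamma(k, scale θ): mean = kθ, variance = kθ², so CV = 1/√k.
CV = SD/mean = 160/134 = 1.194, hence k = 1/CV² = 0.701.
Then θ = mean/k = 134/0.701 = 191.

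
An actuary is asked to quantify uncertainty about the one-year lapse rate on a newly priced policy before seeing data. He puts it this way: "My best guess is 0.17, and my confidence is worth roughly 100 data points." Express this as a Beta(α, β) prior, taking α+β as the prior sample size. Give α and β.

α = 17, β = 83

Under the effective-sample-size interpretation, Beta(α, β) has prior mean α/(α+β) and prior sample size α+β.
So α+β = 100 and α/(α+β) = 0.17, giving α = 0.17·100 = 17 and β = 100 − 17 = 83.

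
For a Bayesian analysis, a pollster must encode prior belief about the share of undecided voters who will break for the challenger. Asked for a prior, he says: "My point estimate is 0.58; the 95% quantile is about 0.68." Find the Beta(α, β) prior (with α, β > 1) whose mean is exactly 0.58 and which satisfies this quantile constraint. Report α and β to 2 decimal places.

α ≈ 36.62, β ≈ 26.52

With mean 0.58 fixed, write α = 0.58s, β = 0.42s where s = α+β.
Need P(θ < 0.68) = 0.95 under Beta(0.58s, 0.42s). Normal approximation: (q−m)/√(m(1−m)/s) ≈ z_{0.95} = 1.64, so s ≈ 0.58·0.42·(1.64)²/(0.68−0.58)² = 65.9.
At s = 65.9: P(θ<0.68) ≈ 0.954. Adjusting to match 0.95 gives s ≈ 63.14.
So α = 0.58·63.14 ≈ 36.62, β = 0.42·63.14 ≈ 26.52.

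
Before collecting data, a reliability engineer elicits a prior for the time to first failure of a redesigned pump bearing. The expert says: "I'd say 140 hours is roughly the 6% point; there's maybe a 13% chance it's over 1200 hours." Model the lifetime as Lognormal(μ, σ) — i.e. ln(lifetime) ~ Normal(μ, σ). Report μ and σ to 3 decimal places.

If T ~ Lognormal(μ,σ) then ln T ~ Normal(μ,σ), so the p-quantile of ln T is μ + z_p·σ.
ln(140) = 4.942 and ln(1200) = 7.09; z_{0.06} = -1.555, z_{0.87} = 1.126.
σ = (7.09 − 4.942)/(1.126 − (-1.555)) = 0.801.
μ = 4.942 − (-1.555)·0.801 = 6.187.

μ ≈ 6.187, σ ≈ 0.801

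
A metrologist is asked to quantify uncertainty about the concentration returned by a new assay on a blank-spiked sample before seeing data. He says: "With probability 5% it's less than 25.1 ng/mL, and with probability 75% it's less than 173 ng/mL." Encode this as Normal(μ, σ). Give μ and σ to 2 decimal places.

μ = 129.99, σ = 63.77

The p-quantile of Normal(μ,σ) is μ + z_p·σ, with z_{0.05} = -1.645 and z_{0.75} = 0.6745.
Eliminate σ: μ = (z₂·x₁ − z₁·x₂)/(z₂ − z₁) = (0.6745·25.1 − (-1.645)·173)/2.319 = 129.99.
Then σ = (x₂ − x₁)/(z₂ − z₁) = (173 − 25.1)/2.319 = 63.77.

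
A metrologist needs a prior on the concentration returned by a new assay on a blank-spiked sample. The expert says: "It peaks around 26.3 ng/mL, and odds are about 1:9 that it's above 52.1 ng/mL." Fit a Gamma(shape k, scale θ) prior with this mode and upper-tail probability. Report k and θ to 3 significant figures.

Gamma(k,θ) with k>1 has mode (k−1)θ, so θ = 26.3/(k−1).
Need P(X < 52.1) = 0.9 with θ tied to k this way. Start at k = 2, θ = 26.3: P(X<52.1) ≈ 0.589.
Too low — raise k to concentrate. Iterating converges to k ≈ 5.1.
Then θ = 26.3/(5.1−1) ≈ 6.41.

k ≈ 5.1, θ ≈ 6.41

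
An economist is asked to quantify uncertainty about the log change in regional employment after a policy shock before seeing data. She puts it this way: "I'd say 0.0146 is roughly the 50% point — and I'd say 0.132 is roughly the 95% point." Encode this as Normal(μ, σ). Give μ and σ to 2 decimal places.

μ = 0.01, σ = 0.07

The p-quantile of Normal(μ,σ) is μ + z_p·σ, with z_{0.5} = 0 and z_{0.95} = 1.645.
Eliminate σ: μ = (z₂·x₁ − z₁·x₂)/(z₂ − z₁) = (1.645·0.0146 − (0)·0.132)/1.645 = 0.01.
Then σ = (x₂ − x₁)/(z₂ − z₁) = (0.132 − 0.0146)/1.645 = 0.07.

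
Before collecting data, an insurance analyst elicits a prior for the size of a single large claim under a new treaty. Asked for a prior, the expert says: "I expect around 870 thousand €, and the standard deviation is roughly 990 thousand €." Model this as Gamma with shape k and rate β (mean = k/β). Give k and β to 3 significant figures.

k ≈ 0.772, β ≈ 0.000888

For Gamma(k, rate β): mean = k/β, variance = k/β², so CV = 1/√k.
CV = SD/mean = 990/870 = 1.138, hence k = 1/CV² = 0.772.
Then β = k/mean = 0.772/870 = 0.000888.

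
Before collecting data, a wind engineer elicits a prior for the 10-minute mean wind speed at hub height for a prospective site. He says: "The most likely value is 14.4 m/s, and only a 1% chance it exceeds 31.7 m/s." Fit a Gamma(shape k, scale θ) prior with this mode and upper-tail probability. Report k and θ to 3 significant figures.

k ≈ 8.74, θ ≈ 1.86

Gamma(k,θ) with k>1 has mode (k−1)θ, so θ = 14.4/(k−1).
Need P(X < 31.7) = 0.99 with θ tied to k this way. Start at k = 2, θ = 14.4: P(X<31.7) ≈ 0.646.
Too low — raise k to concentrate. Iterating converges to k ≈ 8.74.
Then θ = 14.4/(8.74−1) ≈ 1.86.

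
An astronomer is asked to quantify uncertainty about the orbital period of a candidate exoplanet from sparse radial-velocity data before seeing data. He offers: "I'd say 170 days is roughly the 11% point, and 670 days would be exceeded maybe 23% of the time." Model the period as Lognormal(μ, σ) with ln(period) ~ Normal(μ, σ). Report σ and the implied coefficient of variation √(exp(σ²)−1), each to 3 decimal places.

If T ~ Lognormal(μ,σ) then ln T ~ Normal(μ,σ), so the p-quantile of ln T is μ + z_p·σ.
ln(170) = 5.136 and ln(670) = 6.507; z_{0.11} = -1.227, z_{0.77} = 0.7388.
σ = (6.507 − 5.136)/(0.7388 − (-1.227)) = 0.698.
μ = 5.136 − (-1.227)·0.698 = 5.992.
CV = √(exp(σ²)−1) = √(exp(0.4870)−1) = 0.792.

σ ≈ 0.698, CV ≈ 0.792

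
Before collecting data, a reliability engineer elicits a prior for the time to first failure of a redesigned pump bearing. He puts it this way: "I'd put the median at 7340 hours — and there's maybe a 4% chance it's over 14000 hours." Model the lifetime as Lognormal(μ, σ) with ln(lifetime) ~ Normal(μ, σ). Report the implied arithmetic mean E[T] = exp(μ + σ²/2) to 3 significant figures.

If T ~ Lognormal(μ,σ) then ln T ~ Normal(μ,σ), so the p-quantile of ln T is μ + z_p·σ.
ln(7340) = 8.901 and ln(14000) = 9.547; z_{0.5} = 0, z_{0.96} = 1.751.
σ = (9.547 − 8.901)/(1.751 − (0)) = 0.369.
μ = 8.901 − (0)·0.369 = 8.901.
E[T] = exp(μ + σ²/2) = exp(8.901 + 0.0680) = 7860 hours.

E[T] ≈ 7860 hours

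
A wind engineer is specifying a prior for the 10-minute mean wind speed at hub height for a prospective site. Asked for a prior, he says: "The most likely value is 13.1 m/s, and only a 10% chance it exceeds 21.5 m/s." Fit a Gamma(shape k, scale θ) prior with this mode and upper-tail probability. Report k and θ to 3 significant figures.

k ≈ 8.68, θ ≈ 1.71

Gamma(k,θ) with k>1 has mode (k−1)θ, so θ = 13.1/(k−1).
Need P(X < 21.5) = 0.9 with θ tied to k this way. Start at k = 2, θ = 13.1: P(X<21.5) ≈ 0.488.
Too low — raise k to concentrate. Iterating converges to k ≈ 8.68.
Then θ = 13.1/(8.68−1) ≈ 1.71.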